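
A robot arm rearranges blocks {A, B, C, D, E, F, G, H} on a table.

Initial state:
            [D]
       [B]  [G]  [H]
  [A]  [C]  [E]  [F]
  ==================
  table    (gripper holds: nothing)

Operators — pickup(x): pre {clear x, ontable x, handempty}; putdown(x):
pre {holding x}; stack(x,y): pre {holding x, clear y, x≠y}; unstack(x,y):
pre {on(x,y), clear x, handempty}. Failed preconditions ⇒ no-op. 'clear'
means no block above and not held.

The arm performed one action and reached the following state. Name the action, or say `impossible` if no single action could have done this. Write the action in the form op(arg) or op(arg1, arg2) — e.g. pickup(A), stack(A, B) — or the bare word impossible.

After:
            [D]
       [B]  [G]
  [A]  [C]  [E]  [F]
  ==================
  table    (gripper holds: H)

target: towers=[A; C/B; E/G/D; F] holding=H
         pickup(A) → towers=[C/B; E/G/D; F/H] holding=A
     unstack(H, F) → towers=[A; C/B; E/G/D; F] holding=H  ← match
     unstack(B, C) → towers=[A; C; E/G/D; F/H] holding=B
     unstack(D, G) → towers=[A; C/B; E/G; F/H] holding=D

unstack(H, F)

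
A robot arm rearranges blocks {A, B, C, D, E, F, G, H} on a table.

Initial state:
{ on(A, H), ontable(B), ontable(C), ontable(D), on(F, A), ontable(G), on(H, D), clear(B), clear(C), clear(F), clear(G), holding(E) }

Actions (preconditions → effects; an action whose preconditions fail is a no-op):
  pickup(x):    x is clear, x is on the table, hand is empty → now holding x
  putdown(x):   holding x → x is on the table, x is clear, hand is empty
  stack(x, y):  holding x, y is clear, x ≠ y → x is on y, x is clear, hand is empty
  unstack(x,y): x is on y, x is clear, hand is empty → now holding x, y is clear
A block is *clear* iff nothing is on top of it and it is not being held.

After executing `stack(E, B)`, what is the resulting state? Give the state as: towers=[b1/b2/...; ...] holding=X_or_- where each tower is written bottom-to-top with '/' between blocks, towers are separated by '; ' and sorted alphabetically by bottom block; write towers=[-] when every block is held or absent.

before: towers=[B; C; D/H/A/F; G] holding=E
pre[stack(E, B)]: holding(E) yes, clear(B) yes, E≠B yes
all met → apply stack(E, B)
after:  towers=[B/E; C; D/H/A/F; G] holding=-

towers=[B/E; C; D/H/A/F; G] holding=-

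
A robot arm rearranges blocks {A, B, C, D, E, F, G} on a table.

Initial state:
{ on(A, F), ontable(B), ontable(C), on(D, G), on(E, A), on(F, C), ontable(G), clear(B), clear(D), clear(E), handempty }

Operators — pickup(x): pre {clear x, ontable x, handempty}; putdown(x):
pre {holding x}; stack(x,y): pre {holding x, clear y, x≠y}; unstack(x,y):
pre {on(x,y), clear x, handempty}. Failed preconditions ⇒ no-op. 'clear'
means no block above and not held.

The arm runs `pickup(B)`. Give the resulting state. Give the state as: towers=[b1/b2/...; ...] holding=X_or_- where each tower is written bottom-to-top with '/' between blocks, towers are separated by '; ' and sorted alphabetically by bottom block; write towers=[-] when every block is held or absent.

before: towers=[B; C/F/A/E; G/D] holding=-
pre[pickup(B)]: clear(B) yes, ontable(B) yes, handempty yes
all met → apply pickup(B)
after:  towers=[C/F/A/E; G/D] holding=B

towers=[C/F/A/E; G/D] holding=B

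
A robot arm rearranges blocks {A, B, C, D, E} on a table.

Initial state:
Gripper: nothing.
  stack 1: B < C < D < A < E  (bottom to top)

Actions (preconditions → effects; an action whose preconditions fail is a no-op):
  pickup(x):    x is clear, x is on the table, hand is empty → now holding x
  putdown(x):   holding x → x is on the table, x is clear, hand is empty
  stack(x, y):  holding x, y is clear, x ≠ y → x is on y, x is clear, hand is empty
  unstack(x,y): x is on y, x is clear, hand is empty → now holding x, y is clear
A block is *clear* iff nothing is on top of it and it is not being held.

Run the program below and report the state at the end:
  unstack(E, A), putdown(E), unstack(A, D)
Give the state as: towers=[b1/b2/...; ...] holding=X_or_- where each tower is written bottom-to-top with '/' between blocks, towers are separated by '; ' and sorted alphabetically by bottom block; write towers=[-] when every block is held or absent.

step 1 (unstack(E, A)): towers=[B/C/D/A] holding=E
step 2 (putdown(E)): towers=[B/C/D/A; E] holding=-
step 3 (unstack(A, D)): towers=[B/C/D; E] holding=A

towers=[B/C/D; E] holding=A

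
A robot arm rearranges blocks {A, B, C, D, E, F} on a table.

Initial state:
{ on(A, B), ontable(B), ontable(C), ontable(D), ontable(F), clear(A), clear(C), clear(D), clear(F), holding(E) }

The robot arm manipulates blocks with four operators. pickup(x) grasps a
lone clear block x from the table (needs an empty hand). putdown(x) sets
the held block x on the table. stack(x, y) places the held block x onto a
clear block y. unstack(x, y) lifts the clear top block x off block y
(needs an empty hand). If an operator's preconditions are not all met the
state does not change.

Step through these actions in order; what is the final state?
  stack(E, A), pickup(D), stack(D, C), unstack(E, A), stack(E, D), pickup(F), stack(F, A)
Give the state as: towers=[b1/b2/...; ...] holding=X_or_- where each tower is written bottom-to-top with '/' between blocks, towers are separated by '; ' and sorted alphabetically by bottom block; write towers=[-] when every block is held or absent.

towers=[B/A/F; C/D/E] holding=-

step 1 (stack(E, A)): towers=[B/A/E; C; D; F] holding=-
step 2 (pickup(D)): towers=[B/A/E; C; F] holding=D
step 3 (stack(D, C)): towers=[B/A/E; C/D; F] holding=-
step 4 (unstack(E, A)): towers=[B/A; C/D; F] holding=E
step 5 (stack(E, D)): towers=[B/A; C/D/E; F] holding=-
step 6 (pickup(F)): towers=[B/A; C/D/E] holding=F
step 7 (stack(F, A)): towers=[B/A/F; C/D/E] holding=-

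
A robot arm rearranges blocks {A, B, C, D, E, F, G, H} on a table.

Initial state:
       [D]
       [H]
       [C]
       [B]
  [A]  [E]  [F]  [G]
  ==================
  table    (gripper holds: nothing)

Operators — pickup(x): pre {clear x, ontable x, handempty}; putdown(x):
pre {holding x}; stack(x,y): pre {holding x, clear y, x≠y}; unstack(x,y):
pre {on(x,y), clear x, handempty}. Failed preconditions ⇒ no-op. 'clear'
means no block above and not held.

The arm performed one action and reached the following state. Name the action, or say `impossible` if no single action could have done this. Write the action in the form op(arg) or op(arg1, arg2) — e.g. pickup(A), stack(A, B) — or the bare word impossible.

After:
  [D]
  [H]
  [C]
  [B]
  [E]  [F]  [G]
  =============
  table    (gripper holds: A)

target: towers=[E/B/C/H/D; F; G] holding=A
         pickup(G) → towers=[A; E/B/C/H/D; F] holding=G
         pickup(A) → towers=[E/B/C/H/D; F; G] holding=A  ← match
         pickup(F) → towers=[A; E/B/C/H/D; G] holding=F
     unstack(D, H) → towers=[A; E/B/C/H; F; G] holding=D

pickup(A)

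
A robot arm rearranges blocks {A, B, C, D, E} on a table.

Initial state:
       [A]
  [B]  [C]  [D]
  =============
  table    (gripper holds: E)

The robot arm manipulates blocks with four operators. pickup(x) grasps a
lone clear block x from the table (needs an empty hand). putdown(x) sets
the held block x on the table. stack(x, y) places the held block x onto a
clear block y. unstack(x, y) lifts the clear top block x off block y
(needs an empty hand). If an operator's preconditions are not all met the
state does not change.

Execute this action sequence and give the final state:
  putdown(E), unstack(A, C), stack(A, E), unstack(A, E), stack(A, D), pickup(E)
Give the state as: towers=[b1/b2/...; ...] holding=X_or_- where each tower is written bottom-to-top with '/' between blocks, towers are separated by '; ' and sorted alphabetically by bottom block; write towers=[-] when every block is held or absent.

towers=[B; C; D/A] holding=E

step 1 (putdown(E)): towers=[B; C/A; D; E] holding=-
step 2 (unstack(A, C)): towers=[B; C; D; E] holding=A
step 3 (stack(A, E)): towers=[B; C; D; E/A] holding=-
step 4 (unstack(A, E)): towers=[B; C; D; E] holding=A
step 5 (stack(A, D)): towers=[B; C; D/A; E] holding=-
step 6 (pickup(E)): towers=[B; C; D/A] holding=E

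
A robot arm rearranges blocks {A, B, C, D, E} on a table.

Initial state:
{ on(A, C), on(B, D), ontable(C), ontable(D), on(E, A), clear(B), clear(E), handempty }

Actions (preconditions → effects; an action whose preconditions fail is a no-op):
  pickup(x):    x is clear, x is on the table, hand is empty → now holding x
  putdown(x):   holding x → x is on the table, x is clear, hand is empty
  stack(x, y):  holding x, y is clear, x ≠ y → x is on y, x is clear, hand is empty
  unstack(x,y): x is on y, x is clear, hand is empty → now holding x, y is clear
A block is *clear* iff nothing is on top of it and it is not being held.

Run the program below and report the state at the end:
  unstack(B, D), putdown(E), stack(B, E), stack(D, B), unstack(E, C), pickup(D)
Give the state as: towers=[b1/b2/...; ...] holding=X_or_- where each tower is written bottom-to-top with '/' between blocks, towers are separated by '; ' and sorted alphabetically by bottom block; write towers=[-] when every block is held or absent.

towers=[C/A/E/B] holding=D

step 1 (unstack(B, D)): towers=[C/A/E; D] holding=B
step 2 (putdown(E)) [no-op]: towers=[C/A/E; D] holding=B
step 3 (stack(B, E)): towers=[C/A/E/B; D] holding=-
step 4 (stack(D, B)) [no-op]: towers=[C/A/E/B; D] holding=-
step 5 (unstack(E, C)) [no-op]: towers=[C/A/E/B; D] holding=-
step 6 (pickup(D)): towers=[C/A/E/B] holding=D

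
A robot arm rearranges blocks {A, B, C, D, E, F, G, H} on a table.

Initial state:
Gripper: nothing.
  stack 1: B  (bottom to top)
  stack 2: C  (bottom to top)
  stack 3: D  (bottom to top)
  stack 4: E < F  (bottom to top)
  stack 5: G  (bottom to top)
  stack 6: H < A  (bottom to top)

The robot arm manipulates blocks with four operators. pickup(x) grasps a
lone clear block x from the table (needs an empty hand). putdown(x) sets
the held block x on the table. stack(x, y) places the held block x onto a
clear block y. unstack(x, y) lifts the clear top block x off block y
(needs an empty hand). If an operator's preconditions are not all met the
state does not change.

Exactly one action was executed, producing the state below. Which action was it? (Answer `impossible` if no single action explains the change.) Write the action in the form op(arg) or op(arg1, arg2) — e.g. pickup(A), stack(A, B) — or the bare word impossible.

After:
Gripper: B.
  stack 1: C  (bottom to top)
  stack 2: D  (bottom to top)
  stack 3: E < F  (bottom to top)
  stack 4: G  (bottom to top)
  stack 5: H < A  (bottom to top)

pickup(B)

target: towers=[C; D; E/F; G; H/A] holding=B
         pickup(G) → towers=[B; C; D; E/F; H/A] holding=G
     unstack(A, H) → towers=[B; C; D; E/F; G; H] holding=A
         pickup(B) → towers=[C; D; E/F; G; H/A] holding=B  ← match
     unstack(F, E) → towers=[B; C; D; E; G; H/A] holding=F
         pickup(D) → towers=[B; C; E/F; G; H/A] holding=D
         pickup(C) → towers=[B; D; E/F; G; H/A] holding=C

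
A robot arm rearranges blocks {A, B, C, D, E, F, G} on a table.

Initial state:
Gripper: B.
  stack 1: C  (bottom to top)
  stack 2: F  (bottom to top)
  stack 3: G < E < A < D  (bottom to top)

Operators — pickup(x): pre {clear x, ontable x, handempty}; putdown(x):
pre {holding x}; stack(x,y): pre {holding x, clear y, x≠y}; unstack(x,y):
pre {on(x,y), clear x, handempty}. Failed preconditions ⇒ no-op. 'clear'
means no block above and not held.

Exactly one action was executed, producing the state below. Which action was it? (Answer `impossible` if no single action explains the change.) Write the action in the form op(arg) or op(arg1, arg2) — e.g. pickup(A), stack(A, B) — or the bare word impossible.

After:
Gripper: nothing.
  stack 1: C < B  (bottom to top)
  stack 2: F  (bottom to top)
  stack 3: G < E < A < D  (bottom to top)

target: towers=[C/B; F; G/E/A/D] holding=-
        putdown(B) → towers=[B; C; F; G/E/A/D] holding=-
       stack(B, F) → towers=[C; F/B; G/E/A/D] holding=-
       stack(B, D) → towers=[C; F; G/E/A/D/B] holding=-
       stack(B, C) → towers=[C/B; F; G/E/A/D] holding=-  ← match

stack(B, C)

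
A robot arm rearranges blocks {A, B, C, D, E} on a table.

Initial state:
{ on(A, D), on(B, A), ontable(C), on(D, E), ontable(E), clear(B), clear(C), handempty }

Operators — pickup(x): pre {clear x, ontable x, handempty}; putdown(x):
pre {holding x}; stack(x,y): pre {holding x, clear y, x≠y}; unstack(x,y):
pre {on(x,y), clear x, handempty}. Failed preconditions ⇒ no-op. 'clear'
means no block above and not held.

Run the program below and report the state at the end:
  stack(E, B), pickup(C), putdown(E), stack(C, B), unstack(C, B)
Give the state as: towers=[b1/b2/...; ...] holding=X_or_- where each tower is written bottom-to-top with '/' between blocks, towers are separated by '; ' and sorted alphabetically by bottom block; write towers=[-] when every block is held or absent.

towers=[E/D/A/B] holding=C

step 1 (stack(E, B)) [no-op]: towers=[C; E/D/A/B] holding=-
step 2 (pickup(C)): towers=[E/D/A/B] holding=C
step 3 (putdown(E)) [no-op]: towers=[E/D/A/B] holding=C
step 4 (stack(C, B)): towers=[E/D/A/B/C] holding=-
step 5 (unstack(C, B)): towers=[E/D/A/B] holding=C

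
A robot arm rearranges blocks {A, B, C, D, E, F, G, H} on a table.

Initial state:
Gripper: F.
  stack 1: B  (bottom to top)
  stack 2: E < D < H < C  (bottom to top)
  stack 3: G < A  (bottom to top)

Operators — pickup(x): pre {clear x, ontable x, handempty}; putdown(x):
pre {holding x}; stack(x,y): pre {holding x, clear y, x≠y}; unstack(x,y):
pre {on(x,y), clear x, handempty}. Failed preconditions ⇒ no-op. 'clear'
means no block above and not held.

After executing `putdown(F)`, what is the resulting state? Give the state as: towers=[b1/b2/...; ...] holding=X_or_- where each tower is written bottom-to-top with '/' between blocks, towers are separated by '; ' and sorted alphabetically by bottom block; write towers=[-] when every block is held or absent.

towers=[B; E/D/H/C; F; G/A] holding=-

before: towers=[B; E/D/H/C; G/A] holding=F
pre[putdown(F)]: holding(F) ok
all met → apply putdown(F)
after:  towers=[B; E/D/H/C; F; G/A] holding=-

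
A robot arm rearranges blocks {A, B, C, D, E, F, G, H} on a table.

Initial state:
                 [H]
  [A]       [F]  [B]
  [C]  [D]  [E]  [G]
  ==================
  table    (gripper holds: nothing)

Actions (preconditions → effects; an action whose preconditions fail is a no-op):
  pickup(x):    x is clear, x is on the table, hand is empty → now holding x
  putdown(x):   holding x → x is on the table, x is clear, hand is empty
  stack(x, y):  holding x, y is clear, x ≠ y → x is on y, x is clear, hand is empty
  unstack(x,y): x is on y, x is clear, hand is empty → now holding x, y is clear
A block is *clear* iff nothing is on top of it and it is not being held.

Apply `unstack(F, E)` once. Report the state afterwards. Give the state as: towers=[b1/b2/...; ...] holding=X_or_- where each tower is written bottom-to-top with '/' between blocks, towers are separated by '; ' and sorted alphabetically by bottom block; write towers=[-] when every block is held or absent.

towers=[C/A; D; E; G/B/H] holding=F

before: towers=[C/A; D; E/F; G/B/H] holding=-
pre[unstack(F, E)]: on(F,E) ✓, clear(F) ✓, handempty ✓
all met → apply unstack(F, E)
after:  towers=[C/A; D; E; G/B/H] holding=F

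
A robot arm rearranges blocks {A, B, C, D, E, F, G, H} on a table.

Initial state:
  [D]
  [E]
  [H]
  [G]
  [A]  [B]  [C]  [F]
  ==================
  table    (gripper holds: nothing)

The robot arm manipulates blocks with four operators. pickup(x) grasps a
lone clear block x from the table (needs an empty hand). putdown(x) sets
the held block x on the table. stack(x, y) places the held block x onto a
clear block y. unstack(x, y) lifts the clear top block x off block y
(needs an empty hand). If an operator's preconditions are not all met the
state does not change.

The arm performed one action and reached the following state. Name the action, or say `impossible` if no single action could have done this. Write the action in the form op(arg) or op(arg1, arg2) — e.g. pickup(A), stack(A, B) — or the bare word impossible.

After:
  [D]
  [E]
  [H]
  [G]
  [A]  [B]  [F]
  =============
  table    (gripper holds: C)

target: towers=[A/G/H/E/D; B; F] holding=C
         pickup(B) → towers=[A/G/H/E/D; C; F] holding=B
         pickup(F) → towers=[A/G/H/E/D; B; C] holding=F
     unstack(D, E) → towers=[A/G/H/E; B; C; F] holding=D
         pickup(C) → towers=[A/G/H/E/D; B; F] holding=C  ← match

pickup(C)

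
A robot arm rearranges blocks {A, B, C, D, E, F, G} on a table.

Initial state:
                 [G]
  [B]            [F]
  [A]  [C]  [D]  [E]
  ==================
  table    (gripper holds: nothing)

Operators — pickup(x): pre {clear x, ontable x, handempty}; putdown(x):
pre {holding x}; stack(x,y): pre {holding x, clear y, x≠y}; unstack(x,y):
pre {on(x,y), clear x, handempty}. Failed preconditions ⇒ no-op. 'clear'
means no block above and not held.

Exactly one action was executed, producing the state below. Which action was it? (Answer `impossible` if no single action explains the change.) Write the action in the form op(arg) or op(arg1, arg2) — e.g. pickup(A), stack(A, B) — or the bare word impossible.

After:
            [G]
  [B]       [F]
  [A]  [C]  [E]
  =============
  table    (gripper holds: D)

pickup(D)

target: towers=[A/B; C; E/F/G] holding=D
     unstack(B, A) → towers=[A; C; D; E/F/G] holding=B
     unstack(G, F) → towers=[A/B; C; D; E/F] holding=G
         pickup(D) → towers=[A/B; C; E/F/G] holding=D  ← match
         pickup(C) → towers=[A/B; D; E/F/G] holding=C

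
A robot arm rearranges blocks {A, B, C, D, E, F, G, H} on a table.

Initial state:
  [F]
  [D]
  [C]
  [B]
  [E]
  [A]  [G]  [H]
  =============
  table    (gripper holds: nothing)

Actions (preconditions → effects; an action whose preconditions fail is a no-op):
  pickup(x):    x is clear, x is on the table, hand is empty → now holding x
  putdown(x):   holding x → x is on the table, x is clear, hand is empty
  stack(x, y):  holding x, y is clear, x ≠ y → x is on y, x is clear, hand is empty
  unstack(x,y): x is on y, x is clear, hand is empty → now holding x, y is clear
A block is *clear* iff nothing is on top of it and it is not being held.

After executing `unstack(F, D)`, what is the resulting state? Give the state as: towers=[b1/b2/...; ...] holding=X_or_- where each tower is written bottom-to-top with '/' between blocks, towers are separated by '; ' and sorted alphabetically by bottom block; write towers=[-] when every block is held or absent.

towers=[A/E/B/C/D; G; H] holding=F

before: towers=[A/E/B/C/D/F; G; H] holding=-
pre[unstack(F, D)]: on(F,D) ✓, clear(F) ✓, handempty ✓
all met → apply unstack(F, D)
after:  towers=[A/E/B/C/D; G; H] holding=F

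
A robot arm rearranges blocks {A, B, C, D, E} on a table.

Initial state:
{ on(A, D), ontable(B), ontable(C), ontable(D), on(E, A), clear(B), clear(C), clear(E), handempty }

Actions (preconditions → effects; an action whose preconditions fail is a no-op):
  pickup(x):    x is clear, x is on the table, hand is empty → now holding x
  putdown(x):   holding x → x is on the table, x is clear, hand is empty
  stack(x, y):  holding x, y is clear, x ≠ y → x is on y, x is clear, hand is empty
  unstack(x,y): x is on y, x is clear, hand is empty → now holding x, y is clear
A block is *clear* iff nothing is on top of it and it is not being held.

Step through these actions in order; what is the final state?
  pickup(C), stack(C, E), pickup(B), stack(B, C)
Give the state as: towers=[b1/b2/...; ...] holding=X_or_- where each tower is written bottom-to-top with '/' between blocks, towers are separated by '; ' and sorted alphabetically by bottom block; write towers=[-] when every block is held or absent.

step 1 (pickup(C)): towers=[B; D/A/E] holding=C
step 2 (stack(C, E)): towers=[B; D/A/E/C] holding=-
step 3 (pickup(B)): towers=[D/A/E/C] holding=B
step 4 (stack(B, C)): towers=[D/A/E/C/B] holding=-

towers=[D/A/E/C/B] holding=-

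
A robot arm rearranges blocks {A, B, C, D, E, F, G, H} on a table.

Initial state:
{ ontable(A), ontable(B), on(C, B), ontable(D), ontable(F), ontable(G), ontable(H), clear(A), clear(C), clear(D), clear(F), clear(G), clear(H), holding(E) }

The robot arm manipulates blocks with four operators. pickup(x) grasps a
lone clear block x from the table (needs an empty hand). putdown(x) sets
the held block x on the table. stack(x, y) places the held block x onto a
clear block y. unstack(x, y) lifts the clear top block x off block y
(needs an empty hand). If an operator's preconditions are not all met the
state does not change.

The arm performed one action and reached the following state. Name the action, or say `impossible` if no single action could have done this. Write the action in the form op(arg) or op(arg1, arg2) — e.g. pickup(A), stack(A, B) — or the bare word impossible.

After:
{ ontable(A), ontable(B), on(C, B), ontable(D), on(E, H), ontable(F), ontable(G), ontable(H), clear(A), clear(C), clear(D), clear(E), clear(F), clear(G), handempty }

stack(E, H)

target: towers=[A; B/C; D; F; G; H/E] holding=-
        putdown(E) → towers=[A; B/C; D; E; F; G; H] holding=-
       stack(E, G) → towers=[A; B/C; D; F; G/E; H] holding=-
       stack(E, A) → towers=[A/E; B/C; D; F; G; H] holding=-
       stack(E, H) → towers=[A; B/C; D; F; G; H/E] holding=-  ← match
       stack(E, F) → towers=[A; B/C; D; F/E; G; H] holding=-
       stack(E, D) → towers=[A; B/C; D/E; F; G; H] holding=-
       stack(E, C) → towers=[A; B/C/E; D; F; G; H] holding=-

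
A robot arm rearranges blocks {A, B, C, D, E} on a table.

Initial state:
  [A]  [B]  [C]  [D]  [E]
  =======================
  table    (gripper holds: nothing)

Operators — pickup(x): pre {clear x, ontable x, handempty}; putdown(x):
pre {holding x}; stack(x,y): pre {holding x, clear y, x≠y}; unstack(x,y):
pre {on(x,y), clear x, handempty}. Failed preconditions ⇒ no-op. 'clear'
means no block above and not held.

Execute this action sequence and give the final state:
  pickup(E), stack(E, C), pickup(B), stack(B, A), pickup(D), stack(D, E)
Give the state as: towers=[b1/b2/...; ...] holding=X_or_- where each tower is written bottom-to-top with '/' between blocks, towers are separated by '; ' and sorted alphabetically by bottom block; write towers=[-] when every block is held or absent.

step 1 (pickup(E)): towers=[A; B; C; D] holding=E
step 2 (stack(E, C)): towers=[A; B; C/E; D] holding=-
step 3 (pickup(B)): towers=[A; C/E; D] holding=B
step 4 (stack(B, A)): towers=[A/B; C/E; D] holding=-
step 5 (pickup(D)): towers=[A/B; C/E] holding=D
step 6 (stack(D, E)): towers=[A/B; C/E/D] holding=-

towers=[A/B; C/E/D] holding=-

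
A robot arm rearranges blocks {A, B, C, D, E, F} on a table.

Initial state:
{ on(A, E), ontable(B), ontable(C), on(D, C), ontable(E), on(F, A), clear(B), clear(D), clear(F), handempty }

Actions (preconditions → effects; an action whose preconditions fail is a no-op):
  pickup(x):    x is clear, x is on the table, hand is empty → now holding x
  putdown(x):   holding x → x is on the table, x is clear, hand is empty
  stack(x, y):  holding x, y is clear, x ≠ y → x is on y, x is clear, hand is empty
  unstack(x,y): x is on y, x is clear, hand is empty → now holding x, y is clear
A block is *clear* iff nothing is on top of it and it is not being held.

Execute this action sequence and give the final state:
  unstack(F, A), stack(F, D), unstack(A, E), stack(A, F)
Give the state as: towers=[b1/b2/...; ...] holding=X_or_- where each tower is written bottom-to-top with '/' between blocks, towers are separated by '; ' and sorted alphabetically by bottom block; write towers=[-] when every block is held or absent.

towers=[B; C/D/F/A; E] holding=-

step 1 (unstack(F, A)): towers=[B; C/D; E/A] holding=F
step 2 (stack(F, D)): towers=[B; C/D/F; E/A] holding=-
step 3 (unstack(A, E)): towers=[B; C/D/F; E] holding=A
step 4 (stack(A, F)): towers=[B; C/D/F/A; E] holding=-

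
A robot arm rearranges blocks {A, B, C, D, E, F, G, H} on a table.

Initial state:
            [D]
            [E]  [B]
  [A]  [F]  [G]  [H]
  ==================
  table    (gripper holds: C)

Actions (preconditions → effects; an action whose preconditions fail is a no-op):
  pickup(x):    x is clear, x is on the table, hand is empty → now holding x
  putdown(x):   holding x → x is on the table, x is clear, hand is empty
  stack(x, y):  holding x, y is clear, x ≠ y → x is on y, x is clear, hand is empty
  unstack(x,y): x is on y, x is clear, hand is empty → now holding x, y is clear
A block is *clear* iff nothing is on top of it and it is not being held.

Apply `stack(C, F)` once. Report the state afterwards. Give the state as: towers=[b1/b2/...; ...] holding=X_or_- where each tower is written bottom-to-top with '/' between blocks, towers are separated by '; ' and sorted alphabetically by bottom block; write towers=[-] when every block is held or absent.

towers=[A; F/C; G/E/D; H/B] holding=-

before: towers=[A; F; G/E/D; H/B] holding=C
pre[stack(C, F)]: holding(C) ✓, clear(F) ✓, C≠F ✓
all met → apply stack(C, F)
after:  towers=[A; F/C; G/E/D; H/B] holding=-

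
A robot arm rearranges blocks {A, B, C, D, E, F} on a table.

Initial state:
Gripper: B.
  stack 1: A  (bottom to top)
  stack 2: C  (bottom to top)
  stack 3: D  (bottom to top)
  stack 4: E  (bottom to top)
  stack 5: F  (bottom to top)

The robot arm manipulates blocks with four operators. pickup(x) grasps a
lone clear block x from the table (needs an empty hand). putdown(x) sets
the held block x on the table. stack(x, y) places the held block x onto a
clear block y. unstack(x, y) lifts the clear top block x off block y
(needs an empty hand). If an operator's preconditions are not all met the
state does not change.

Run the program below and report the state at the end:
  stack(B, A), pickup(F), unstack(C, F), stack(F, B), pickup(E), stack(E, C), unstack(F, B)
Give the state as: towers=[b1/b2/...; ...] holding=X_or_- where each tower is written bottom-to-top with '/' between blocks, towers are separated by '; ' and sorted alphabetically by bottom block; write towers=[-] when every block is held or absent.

step 1 (stack(B, A)): towers=[A/B; C; D; E; F] holding=-
step 2 (pickup(F)): towers=[A/B; C; D; E] holding=F
step 3 (unstack(C, F)) [no-op]: towers=[A/B; C; D; E] holding=F
step 4 (stack(F, B)): towers=[A/B/F; C; D; E] holding=-
step 5 (pickup(E)): towers=[A/B/F; C; D] holding=E
step 6 (stack(E, C)): towers=[A/B/F; C/E; D] holding=-
step 7 (unstack(F, B)): towers=[A/B; C/E; D] holding=F

towers=[A/B; C/E; D] holding=F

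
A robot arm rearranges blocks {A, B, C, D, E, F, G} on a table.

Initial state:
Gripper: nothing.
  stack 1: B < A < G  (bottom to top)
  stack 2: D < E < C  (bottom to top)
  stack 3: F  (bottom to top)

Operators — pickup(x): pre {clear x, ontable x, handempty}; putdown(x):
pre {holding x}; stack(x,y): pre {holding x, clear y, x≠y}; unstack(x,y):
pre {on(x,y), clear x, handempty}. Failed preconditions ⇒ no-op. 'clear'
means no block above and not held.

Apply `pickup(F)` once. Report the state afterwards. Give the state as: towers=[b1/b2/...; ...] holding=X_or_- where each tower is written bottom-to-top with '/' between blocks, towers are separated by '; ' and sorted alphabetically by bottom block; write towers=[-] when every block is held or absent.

towers=[B/A/G; D/E/C] holding=F

before: towers=[B/A/G; D/E/C; F] holding=-
pre[pickup(F)]: clear(F) yes, ontable(F) yes, handempty yes
all met → apply pickup(F)
after:  towers=[B/A/G; D/E/C] holding=F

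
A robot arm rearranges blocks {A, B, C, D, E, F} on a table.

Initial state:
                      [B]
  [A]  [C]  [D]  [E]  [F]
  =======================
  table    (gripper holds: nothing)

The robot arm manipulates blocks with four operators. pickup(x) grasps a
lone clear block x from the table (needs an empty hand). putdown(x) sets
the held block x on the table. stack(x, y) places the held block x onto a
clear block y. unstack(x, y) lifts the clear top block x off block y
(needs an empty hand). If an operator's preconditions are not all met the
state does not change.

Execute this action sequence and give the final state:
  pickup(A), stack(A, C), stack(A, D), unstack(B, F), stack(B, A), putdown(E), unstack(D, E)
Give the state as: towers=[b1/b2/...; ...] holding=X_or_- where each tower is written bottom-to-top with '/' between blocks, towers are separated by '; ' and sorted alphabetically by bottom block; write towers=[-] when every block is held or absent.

towers=[C/A/B; D; E; F] holding=-

step 1 (pickup(A)): towers=[C; D; E; F/B] holding=A
step 2 (stack(A, C)): towers=[C/A; D; E; F/B] holding=-
step 3 (stack(A, D)) [no-op]: towers=[C/A; D; E; F/B] holding=-
step 4 (unstack(B, F)): towers=[C/A; D; E; F] holding=B
step 5 (stack(B, A)): towers=[C/A/B; D; E; F] holding=-
step 6 (putdown(E)) [no-op]: towers=[C/A/B; D; E; F] holding=-
step 7 (unstack(D, E)) [no-op]: towers=[C/A/B; D; E; F] holding=-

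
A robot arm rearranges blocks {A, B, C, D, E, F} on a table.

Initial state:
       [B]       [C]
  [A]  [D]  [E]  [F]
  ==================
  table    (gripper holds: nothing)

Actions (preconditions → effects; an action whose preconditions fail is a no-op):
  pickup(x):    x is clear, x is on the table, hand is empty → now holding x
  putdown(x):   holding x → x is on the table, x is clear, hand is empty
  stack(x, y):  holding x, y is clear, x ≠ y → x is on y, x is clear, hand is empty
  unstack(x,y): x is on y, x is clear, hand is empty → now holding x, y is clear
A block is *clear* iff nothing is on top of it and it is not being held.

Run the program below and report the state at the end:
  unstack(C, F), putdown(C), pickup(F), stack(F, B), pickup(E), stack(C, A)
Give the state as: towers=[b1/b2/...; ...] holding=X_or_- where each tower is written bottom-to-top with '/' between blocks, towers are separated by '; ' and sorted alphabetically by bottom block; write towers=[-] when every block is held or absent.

towers=[A; C; D/B/F] holding=E

step 1 (unstack(C, F)): towers=[A; D/B; E; F] holding=C
step 2 (putdown(C)): towers=[A; C; D/B; E; F] holding=-
step 3 (pickup(F)): towers=[A; C; D/B; E] holding=F
step 4 (stack(F, B)): towers=[A; C; D/B/F; E] holding=-
step 5 (pickup(E)): towers=[A; C; D/B/F] holding=E
step 6 (stack(C, A)) [no-op]: towers=[A; C; D/B/F] holding=E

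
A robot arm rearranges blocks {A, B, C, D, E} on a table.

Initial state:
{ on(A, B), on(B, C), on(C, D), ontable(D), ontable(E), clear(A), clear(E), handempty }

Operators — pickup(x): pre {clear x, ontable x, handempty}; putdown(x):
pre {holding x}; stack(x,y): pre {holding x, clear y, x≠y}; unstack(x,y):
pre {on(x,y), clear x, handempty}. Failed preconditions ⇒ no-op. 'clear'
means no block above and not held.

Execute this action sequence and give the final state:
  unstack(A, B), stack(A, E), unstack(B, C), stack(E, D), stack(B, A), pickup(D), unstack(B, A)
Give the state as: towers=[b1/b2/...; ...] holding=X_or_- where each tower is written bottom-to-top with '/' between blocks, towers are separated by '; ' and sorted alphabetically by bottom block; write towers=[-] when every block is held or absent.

towers=[D/C; E/A] holding=B

step 1 (unstack(A, B)): towers=[D/C/B; E] holding=A
step 2 (stack(A, E)): towers=[D/C/B; E/A] holding=-
step 3 (unstack(B, C)): towers=[D/C; E/A] holding=B
step 4 (stack(E, D)) [no-op]: towers=[D/C; E/A] holding=B
step 5 (stack(B, A)): towers=[D/C; E/A/B] holding=-
step 6 (pickup(D)) [no-op]: towers=[D/C; E/A/B] holding=-
step 7 (unstack(B, A)): towers=[D/C; E/A] holding=B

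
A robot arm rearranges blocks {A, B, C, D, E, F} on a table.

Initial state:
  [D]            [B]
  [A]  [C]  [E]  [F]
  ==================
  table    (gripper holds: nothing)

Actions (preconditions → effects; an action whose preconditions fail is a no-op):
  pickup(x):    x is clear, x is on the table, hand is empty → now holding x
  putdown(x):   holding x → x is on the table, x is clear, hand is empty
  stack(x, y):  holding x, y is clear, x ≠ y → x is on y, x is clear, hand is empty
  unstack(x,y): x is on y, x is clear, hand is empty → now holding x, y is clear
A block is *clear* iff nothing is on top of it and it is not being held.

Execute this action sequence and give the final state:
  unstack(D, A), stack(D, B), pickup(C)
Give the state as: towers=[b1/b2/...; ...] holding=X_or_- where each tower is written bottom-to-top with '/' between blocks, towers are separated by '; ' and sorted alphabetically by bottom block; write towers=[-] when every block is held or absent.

towers=[A; E; F/B/D] holding=C

step 1 (unstack(D, A)): towers=[A; C; E; F/B] holding=D
step 2 (stack(D, B)): towers=[A; C; E; F/B/D] holding=-
step 3 (pickup(C)): towers=[A; E; F/B/D] holding=C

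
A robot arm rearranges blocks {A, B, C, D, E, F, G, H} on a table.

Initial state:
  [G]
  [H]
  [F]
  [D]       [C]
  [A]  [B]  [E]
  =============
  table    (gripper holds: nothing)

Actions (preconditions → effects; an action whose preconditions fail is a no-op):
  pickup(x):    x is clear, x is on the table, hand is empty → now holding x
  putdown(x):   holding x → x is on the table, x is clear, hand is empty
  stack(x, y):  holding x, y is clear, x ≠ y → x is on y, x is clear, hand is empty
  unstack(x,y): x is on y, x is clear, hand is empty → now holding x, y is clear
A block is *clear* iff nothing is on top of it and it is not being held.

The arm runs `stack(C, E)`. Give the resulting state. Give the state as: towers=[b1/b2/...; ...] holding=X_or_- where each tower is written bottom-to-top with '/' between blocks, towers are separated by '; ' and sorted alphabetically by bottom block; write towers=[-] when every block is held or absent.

towers=[A/D/F/H/G; B; E/C] holding=-

before: towers=[A/D/F/H/G; B; E/C] holding=-
pre[stack(C, E)]: holding(C) no, clear(E) no, C≠E yes
holding(C), clear(E) unmet → stack(C, E) is a no-op
after:  towers=[A/D/F/H/G; B; E/C] holding=-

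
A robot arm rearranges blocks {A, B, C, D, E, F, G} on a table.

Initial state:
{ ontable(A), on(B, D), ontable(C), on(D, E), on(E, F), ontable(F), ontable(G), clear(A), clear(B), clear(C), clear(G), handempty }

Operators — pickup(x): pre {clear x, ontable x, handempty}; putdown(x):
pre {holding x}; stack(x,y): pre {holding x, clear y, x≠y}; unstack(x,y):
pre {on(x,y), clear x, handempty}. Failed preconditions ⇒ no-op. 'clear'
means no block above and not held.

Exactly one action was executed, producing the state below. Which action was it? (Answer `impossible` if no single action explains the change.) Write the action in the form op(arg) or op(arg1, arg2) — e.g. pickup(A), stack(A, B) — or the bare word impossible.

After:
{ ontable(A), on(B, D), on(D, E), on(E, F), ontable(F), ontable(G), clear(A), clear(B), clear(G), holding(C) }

pickup(C)

target: towers=[A; F/E/D/B; G] holding=C
     unstack(B, D) → towers=[A; C; F/E/D; G] holding=B
         pickup(G) → towers=[A; C; F/E/D/B] holding=G
         pickup(A) → towers=[C; F/E/D/B; G] holding=A
         pickup(C) → towers=[A; F/E/D/B; G] holding=C  ← match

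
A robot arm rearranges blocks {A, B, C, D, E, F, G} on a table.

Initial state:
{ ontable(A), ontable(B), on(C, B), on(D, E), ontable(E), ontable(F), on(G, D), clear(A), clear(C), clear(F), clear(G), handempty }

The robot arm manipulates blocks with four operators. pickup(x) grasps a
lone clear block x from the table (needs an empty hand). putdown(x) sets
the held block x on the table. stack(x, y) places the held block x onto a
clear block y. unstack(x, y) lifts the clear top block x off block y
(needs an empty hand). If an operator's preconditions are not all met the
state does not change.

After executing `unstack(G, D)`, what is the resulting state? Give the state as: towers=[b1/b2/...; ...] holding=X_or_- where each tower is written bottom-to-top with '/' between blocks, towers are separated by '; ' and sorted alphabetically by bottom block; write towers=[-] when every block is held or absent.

towers=[A; B/C; E/D; F] holding=G

before: towers=[A; B/C; E/D/G; F] holding=-
pre[unstack(G, D)]: on(G,D) yes, clear(G) yes, handempty yes
all met → apply unstack(G, D)
after:  towers=[A; B/C; E/D; F] holding=G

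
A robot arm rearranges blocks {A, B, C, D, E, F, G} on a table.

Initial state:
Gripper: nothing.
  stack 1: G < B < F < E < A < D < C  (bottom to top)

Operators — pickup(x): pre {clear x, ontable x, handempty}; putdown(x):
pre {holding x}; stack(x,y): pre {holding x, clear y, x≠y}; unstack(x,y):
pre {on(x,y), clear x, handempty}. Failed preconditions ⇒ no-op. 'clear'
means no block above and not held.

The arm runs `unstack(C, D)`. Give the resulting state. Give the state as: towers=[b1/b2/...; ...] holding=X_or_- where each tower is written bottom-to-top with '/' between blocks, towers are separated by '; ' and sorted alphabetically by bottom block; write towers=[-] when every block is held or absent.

towers=[G/B/F/E/A/D] holding=C

before: towers=[G/B/F/E/A/D/C] holding=-
pre[unstack(C, D)]: on(C,D) yes, clear(C) yes, handempty yes
all met → apply unstack(C, D)
after:  towers=[G/B/F/E/A/D] holding=C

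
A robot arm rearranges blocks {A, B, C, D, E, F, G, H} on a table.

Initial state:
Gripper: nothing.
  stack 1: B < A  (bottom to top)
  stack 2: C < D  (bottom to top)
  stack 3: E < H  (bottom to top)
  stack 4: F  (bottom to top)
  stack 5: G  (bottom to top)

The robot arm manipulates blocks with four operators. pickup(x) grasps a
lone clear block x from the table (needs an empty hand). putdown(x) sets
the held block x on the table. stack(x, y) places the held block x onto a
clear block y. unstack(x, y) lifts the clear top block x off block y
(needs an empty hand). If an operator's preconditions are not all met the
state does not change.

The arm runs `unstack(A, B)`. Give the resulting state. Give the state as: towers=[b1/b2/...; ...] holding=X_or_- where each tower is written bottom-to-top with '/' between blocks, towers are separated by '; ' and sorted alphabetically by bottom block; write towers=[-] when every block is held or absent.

towers=[B; C/D; E/H; F; G] holding=A

before: towers=[B/A; C/D; E/H; F; G] holding=-
pre[unstack(A, B)]: on(A,B) ok, clear(A) ok, handempty ok
all met → apply unstack(A, B)
after:  towers=[B; C/D; E/H; F; G] holding=A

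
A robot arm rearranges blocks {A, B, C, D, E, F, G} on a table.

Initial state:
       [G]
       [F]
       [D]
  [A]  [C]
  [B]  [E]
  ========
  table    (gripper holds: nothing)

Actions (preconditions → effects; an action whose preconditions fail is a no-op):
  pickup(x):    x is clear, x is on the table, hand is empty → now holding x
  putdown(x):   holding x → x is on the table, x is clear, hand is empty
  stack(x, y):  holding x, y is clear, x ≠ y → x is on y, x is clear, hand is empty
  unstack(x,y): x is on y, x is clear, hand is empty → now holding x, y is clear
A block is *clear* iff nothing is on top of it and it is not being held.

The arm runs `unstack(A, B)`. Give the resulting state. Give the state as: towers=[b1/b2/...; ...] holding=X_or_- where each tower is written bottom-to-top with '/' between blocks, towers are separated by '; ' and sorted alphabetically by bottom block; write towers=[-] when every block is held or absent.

towers=[B; E/C/D/F/G] holding=A

before: towers=[B/A; E/C/D/F/G] holding=-
pre[unstack(A, B)]: on(A,B) yes, clear(A) yes, handempty yes
all met → apply unstack(A, B)
after:  towers=[B; E/C/D/F/G] holding=A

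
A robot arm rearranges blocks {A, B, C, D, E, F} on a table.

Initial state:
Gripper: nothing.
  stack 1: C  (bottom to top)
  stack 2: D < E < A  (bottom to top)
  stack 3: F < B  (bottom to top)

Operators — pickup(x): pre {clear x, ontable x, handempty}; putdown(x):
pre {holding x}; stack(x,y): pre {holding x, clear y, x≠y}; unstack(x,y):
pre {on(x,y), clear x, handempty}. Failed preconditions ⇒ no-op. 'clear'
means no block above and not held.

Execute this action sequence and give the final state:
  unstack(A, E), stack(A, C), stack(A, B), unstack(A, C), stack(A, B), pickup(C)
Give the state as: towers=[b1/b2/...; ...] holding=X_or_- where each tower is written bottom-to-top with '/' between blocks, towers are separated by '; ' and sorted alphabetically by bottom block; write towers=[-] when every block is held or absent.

towers=[D/E; F/B/A] holding=C

step 1 (unstack(A, E)): towers=[C; D/E; F/B] holding=A
step 2 (stack(A, C)): towers=[C/A; D/E; F/B] holding=-
step 3 (stack(A, B)) [no-op]: towers=[C/A; D/E; F/B] holding=-
step 4 (unstack(A, C)): towers=[C; D/E; F/B] holding=A
step 5 (stack(A, B)): towers=[C; D/E; F/B/A] holding=-
step 6 (pickup(C)): towers=[D/E; F/B/A] holding=C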